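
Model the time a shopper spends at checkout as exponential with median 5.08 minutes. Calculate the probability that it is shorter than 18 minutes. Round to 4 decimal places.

For an exponential, median = ln(2)/λ, so λ = ln 2 / 5.08 = 0.136446 per minute.
P(X ≤ 18) = 1 − e^(−λ·18) = 1 − e^(−2.456) ≈ 0.9142.

0.9142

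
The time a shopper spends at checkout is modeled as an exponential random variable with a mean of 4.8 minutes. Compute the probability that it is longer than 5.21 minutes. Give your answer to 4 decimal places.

0.3378

The rate is λ = 1/4.8 = 0.208333 per minute.
P(X > 5.21) = e^(−λ·5.21) = e^(−1.0854) ≈ 0.3378.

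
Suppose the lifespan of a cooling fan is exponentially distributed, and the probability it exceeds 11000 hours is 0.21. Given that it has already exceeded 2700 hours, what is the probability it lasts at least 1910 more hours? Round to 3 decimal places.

0.763

From e^(−λ·11000) = 0.21, λ = −ln(0.21)/11000 = 0.000141877.
Memoryless: P(X > 2700+1910 | X > 2700) = P(X > 1910) = e^(−0.000141877·1910) ≈ 0.763.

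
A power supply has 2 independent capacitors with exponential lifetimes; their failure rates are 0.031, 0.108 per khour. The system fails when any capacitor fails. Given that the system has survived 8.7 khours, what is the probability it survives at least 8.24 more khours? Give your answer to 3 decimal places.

0.318

Time to first failure ~ Exp(Σλ) with Σλ = 0.139.
By memorylessness, P(T > 8.7+8.24 | T > 8.7) = P(T > 8.24) = e^(−0.139·8.24) ≈ 0.318.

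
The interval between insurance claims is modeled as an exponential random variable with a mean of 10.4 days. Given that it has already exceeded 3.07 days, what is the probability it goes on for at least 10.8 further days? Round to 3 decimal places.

0.354

The rate is λ = 1/10.4 = 0.0961538 per day.
The exponential is memoryless, so the remaining time is again Exp(λ): the condition X > 3.07 is irrelevant.
P(X > 10.8) = e^(−1.0385) ≈ 0.354.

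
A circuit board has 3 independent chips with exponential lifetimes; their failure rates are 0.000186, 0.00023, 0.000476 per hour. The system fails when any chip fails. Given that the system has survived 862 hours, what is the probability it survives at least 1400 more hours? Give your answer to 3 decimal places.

Time to first failure ~ Exp(Σλ) with Σλ = 0.000892.
By memorylessness, P(T > 862+1400 | T > 862) = P(T > 1400) = e^(−0.000892·1400) ≈ 0.287.

0.287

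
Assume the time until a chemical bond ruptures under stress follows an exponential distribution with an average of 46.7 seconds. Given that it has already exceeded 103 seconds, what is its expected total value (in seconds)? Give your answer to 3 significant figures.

150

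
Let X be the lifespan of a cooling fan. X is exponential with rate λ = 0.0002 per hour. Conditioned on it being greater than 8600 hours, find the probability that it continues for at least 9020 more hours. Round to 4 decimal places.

0.1646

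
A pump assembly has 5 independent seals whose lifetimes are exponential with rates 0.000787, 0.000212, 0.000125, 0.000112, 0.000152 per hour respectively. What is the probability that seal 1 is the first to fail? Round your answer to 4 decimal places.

0.5670

The time to first failure is exponential with rate Σλ = 0.000787 + 0.000212 + 0.000125 + 0.000112 + 0.000152 = 0.001388.
P(seal 1 first) = λ_1/Σλ = 0.000787/0.001388 ≈ 0.5670.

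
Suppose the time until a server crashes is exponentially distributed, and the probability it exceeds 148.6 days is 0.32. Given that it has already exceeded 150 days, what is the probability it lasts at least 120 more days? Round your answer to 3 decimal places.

From e^(−λ·148.6) = 0.32, λ = −ln(0.32)/148.6 = 0.00766779.
Memoryless: P(X > 150+120 | X > 150) = P(X > 120) = e^(−0.00766779·120) ≈ 0.398.

0.398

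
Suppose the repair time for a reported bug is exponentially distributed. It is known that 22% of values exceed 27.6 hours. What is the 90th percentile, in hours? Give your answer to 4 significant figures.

41.97

e^(−λ·27.6) = 0.22 ⇒ λ = −ln(0.22)/27.6 = 0.0548597.
90th percentile: 1 − e^(−λt) = 0.9, t = −ln(0.1)/λ = 41.9723 hours.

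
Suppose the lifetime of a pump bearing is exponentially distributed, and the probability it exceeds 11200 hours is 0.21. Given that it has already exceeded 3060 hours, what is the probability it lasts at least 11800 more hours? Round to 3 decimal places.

0.193

From e^(−λ·11200) = 0.21, λ = −ln(0.21)/11200 = 0.000139344.
Memoryless: P(X > 3060+11800 | X > 3060) = P(X > 11800) = e^(−0.000139344·11800) ≈ 0.193.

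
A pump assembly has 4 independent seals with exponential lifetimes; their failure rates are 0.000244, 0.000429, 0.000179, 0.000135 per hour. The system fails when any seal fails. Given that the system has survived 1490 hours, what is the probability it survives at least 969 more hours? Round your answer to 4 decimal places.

0.3843

Time to first failure ~ Exp(Σλ) with Σλ = 0.000987.
By memorylessness, P(T > 1490+969 | T > 1490) = P(T > 969) = e^(−0.000987·969) ≈ 0.3843.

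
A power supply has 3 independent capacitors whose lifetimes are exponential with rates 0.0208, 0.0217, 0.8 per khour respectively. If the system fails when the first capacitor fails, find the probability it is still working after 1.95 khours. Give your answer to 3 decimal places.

The time to first failure is exponential with rate Σλ = 0.0208 + 0.0217 + 0.8 = 0.8425.
P(min > 1.95) = e^(−0.8425·1.95) = e^(−1.6429) ≈ 0.193.

0.193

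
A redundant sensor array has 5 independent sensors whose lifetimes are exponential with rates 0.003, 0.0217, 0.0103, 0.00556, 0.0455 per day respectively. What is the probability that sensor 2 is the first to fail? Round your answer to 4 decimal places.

0.2521

The time to first failure is exponential with rate Σλ = 0.003 + 0.0217 + 0.0103 + 0.00556 + 0.0455 = 0.08606.
P(sensor 2 first) = λ_2/Σλ = 0.0217/0.08606 ≈ 0.2521.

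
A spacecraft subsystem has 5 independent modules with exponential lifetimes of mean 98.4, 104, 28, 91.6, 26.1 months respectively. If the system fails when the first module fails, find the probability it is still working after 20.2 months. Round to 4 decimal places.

The first failure time is exponential with rate Σλ_i = 1/98.4 + 1/104 + 1/28 + 1/91.6 + 1/26.1 = 0.104723 per month.
P(min > 20.2) = e^(−0.104723·20.2) = e^(−2.1154) ≈ 0.1206.

0.1206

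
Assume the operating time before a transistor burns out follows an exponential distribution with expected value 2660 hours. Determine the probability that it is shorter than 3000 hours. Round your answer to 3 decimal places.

0.676

The rate is λ = 1/2660 = 0.00037594 per hour.
P(X ≤ 3000) = 1 − e^(−λ·3000) = 1 − e^(−1.1278) ≈ 0.676.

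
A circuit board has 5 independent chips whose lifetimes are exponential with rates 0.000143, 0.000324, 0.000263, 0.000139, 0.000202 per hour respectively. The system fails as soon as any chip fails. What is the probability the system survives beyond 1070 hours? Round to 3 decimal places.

0.318

The time to first failure is exponential with rate Σλ = 0.000143 + 0.000324 + 0.000263 + 0.000139 + 0.000202 = 0.001071.
P(min > 1070) = e^(−0.001071·1070) = e^(−1.146) ≈ 0.318.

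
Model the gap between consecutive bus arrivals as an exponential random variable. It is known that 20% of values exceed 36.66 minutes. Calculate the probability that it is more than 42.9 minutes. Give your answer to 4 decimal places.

0.1521

e^(−λ·36.66) = 0.20 ⇒ λ = −ln(0.20)/36.66 = 0.0439017.
P(X > 42.9) = e^(−0.0439017·42.9) = e^(−1.8834) ≈ 0.1521.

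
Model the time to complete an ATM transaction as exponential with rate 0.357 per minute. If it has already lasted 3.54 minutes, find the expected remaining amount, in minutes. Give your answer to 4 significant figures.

By memorylessness, the remaining amount past any threshold is again Exp(λ) with mean 1/λ = 2.80112 minutes.

2.801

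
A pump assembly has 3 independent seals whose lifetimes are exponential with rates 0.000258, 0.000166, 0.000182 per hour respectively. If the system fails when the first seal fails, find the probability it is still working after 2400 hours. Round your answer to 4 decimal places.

The time to first failure is exponential with rate Σλ = 0.000258 + 0.000166 + 0.000182 = 0.000606.
P(min > 2400) = e^(−0.000606·2400) = e^(−1.4544) ≈ 0.2335.

0.2335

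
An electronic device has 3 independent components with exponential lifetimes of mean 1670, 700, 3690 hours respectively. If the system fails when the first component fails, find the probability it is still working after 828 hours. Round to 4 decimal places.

The first failure time is exponential with rate Σλ_i = 1/1670 + 1/700 + 1/3690 = 0.00229838 per hour.
P(min > 828) = e^(−0.00229838·828) = e^(−1.9031) ≈ 0.1491.

0.1491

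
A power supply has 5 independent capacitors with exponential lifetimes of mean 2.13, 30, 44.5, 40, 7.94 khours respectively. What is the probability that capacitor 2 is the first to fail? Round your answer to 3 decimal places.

0.049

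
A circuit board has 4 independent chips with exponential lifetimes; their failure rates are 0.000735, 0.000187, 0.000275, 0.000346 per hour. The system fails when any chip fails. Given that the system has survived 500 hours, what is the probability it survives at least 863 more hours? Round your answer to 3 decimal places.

0.264

Time to first failure ~ Exp(Σλ) with Σλ = 0.001543.
By memorylessness, P(T > 500+863 | T > 500) = P(T > 863) = e^(−0.001543·863) ≈ 0.264.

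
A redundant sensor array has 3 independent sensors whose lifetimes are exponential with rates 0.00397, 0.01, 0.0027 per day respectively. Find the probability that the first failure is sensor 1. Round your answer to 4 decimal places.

The time to first failure is exponential with rate Σλ = 0.00397 + 0.01 + 0.0027 = 0.01667.
P(sensor 1 first) = λ_1/Σλ = 0.00397/0.01667 ≈ 0.2382.

0.2382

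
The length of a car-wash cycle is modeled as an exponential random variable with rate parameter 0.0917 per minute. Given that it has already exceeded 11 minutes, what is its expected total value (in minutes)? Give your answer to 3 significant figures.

By memorylessness, E[X | X > 11] = 11 + 1/λ = 11 + 10.9051 = 21.9051 minutes.

21.9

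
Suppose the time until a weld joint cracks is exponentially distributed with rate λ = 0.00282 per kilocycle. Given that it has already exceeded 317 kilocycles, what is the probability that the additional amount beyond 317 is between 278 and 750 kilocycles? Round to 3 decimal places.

Memoryless: the residual past 317 is again Exp(λ).
P(278 < residual < 750) = e^(−λ·278) − e^(−λ·750) = 0.45659 − 0.12063 ≈ 0.336.

0.336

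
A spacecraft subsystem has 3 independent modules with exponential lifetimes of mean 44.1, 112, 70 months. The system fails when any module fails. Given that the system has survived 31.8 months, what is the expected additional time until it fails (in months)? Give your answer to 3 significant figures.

21.8

First-failure rate Σλ = 1/44.1 + 1/112 + 1/70 = 0.04589.
By memorylessness the expected residual is 1/Σλ = 21.7912 months, regardless of the 31.8 already elapsed.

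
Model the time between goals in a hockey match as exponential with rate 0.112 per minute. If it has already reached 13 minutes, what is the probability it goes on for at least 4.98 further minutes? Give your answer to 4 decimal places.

0.5725

P(X > s+t | X > s) = e^(−λ(s+t))/e^(−λs) = e^(−λt), independent of s = 13.
P(X > 4.98) = e^(−0.55776) ≈ 0.5725.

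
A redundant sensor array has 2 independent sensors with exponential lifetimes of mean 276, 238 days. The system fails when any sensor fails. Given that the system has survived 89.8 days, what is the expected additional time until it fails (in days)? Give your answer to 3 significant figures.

128

First-failure rate Σλ = 1/276 + 1/238 = 0.00782487.
By memorylessness the expected residual is 1/Σλ = 127.798 days, regardless of the 89.8 already elapsed.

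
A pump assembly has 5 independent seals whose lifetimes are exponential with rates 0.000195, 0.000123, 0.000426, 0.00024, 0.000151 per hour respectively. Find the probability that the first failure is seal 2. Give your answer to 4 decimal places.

0.1084

The time to first failure is exponential with rate Σλ = 0.000195 + 0.000123 + 0.000426 + 0.00024 + 0.000151 = 0.001135.
P(seal 2 first) = λ_2/Σλ = 0.000123/0.001135 ≈ 0.1084.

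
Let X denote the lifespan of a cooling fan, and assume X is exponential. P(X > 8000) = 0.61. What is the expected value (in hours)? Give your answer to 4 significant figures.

16180

e^(−λ·8000) = 0.61 ⇒ λ = −ln(0.61)/8000 = 0.000061787.
Mean = 1/λ = 16184.6 hours.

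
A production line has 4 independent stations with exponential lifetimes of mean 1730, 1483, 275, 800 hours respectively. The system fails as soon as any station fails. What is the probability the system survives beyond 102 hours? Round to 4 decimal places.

The first failure time is exponential with rate Σλ_i = 1/1730 + 1/1483 + 1/275 + 1/800 = 0.00613871 per hour.
P(min > 102) = e^(−0.00613871·102) = e^(−0.62615) ≈ 0.5346.

0.5346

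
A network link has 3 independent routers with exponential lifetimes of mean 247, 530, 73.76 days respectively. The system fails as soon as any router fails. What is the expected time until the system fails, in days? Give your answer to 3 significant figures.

51.3

The first failure time is exponential with rate Σλ_i = 1/247 + 1/530 + 1/73.76 = 0.0194929 per day.
E[min] = 1/Σλ = 1/0.0194929 = 51.3008 days.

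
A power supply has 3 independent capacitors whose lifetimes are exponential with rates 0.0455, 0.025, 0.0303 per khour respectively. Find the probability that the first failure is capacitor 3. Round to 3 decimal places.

0.301

The time to first failure is exponential with rate Σλ = 0.0455 + 0.025 + 0.0303 = 0.1008.
P(capacitor 3 first) = λ_3/Σλ = 0.0303/0.1008 ≈ 0.301.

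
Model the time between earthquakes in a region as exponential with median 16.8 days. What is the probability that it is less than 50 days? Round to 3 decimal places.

For an exponential, median = ln(2)/λ, so λ = ln 2 / 16.8 = 0.0412588 per day.
P(X ≤ 50) = 1 − e^(−λ·50) = 1 − e^(−2.0629) ≈ 0.873.

0.873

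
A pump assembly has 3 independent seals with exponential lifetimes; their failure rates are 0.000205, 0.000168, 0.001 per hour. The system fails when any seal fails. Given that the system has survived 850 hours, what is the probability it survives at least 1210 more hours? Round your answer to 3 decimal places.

Time to first failure ~ Exp(Σλ) with Σλ = 0.001373.
By memorylessness, P(T > 850+1210 | T > 850) = P(T > 1210) = e^(−0.001373·1210) ≈ 0.190.

0.190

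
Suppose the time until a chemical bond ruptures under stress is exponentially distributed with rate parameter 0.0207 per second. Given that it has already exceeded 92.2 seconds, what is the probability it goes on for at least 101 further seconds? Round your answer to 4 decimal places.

0.1236

By the memoryless property, P(X > 92.2+101 | X > 92.2) = P(X > 101).
P(X > 101) = e^(−2.0907) ≈ 0.1236.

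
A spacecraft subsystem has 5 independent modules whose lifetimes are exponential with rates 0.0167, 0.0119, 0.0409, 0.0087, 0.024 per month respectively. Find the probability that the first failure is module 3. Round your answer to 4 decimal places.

0.4002

The time to first failure is exponential with rate Σλ = 0.0167 + 0.0119 + 0.0409 + 0.0087 + 0.024 = 0.1022.
P(module 3 first) = λ_3/Σλ = 0.0409/0.1022 ≈ 0.4002.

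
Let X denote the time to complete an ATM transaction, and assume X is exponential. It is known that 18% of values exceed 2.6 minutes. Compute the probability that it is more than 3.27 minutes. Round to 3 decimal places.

0.116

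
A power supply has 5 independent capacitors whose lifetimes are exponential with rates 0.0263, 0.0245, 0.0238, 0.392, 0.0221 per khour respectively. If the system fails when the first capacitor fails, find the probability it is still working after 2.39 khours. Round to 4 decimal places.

0.3110

The time to first failure is exponential with rate Σλ = 0.0263 + 0.0245 + 0.0238 + 0.392 + 0.0221 = 0.4887.
P(min > 2.39) = e^(−0.4887·2.39) = e^(−1.168) ≈ 0.3110.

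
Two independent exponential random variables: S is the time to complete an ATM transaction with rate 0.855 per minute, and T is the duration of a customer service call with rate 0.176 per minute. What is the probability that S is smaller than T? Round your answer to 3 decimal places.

0.829

λ_1 = 0.855, λ_2 = 0.176.
For independent exponentials, P(S < T) = λ_1/(λ_1+λ_2) = 0.855/1.031 ≈ 0.829.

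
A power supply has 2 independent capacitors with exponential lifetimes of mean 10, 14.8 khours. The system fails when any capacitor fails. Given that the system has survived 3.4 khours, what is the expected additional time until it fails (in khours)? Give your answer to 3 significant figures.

5.97

First-failure rate Σλ = 1/10 + 1/14.8 = 0.167568.
By memorylessness the expected residual is 1/Σλ = 5.96774 khours, regardless of the 3.4 already elapsed.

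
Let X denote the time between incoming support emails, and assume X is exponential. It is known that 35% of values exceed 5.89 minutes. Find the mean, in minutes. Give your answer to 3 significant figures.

5.61

e^(−λ·5.89) = 0.35 ⇒ λ = −ln(0.35)/5.89 = 0.178238.
Mean = 1/λ = 5.61047 minutes.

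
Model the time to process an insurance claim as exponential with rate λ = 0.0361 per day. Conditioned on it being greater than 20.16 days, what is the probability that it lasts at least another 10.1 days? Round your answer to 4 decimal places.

By the memoryless property, P(X > 20.16+10.1 | X > 20.16) = P(X > 10.1).
P(X > 10.1) = e^(−0.36461) ≈ 0.6945.

0.6945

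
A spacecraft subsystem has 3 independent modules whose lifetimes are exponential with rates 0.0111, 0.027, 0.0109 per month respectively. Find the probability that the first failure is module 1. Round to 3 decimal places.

The time to first failure is exponential with rate Σλ = 0.0111 + 0.027 + 0.0109 = 0.049.
P(module 1 first) = λ_1/Σλ = 0.0111/0.049 ≈ 0.227.

0.227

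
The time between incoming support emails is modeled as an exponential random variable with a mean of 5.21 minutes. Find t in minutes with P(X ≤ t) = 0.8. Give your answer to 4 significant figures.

The rate is λ = 1/5.21 = 0.191939 per minute.
Set 1 − e^(−λt) = 0.8, so t = −ln(0.2)/λ = 1.6094/0.191939 ≈ 8.38517 minutes.

8.385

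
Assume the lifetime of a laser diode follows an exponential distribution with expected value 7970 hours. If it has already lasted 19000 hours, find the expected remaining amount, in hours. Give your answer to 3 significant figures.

The rate is λ = 1/7970 = 0.000125471 per hour.
By memorylessness, the remaining amount past any threshold is again Exp(λ) with mean 1/λ = 7970 hours.

7970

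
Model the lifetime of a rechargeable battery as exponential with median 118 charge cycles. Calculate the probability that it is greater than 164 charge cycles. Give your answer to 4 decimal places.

0.3816

For an exponential, median = ln(2)/λ, so λ = ln 2 / 118 = 0.00587413 per charge cycle.
P(X > 164) = e^(−λ·164) = e^(−0.96336) ≈ 0.3816.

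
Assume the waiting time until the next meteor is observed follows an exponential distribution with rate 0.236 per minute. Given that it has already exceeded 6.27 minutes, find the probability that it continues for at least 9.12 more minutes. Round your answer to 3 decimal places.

By the memoryless property, P(X > 6.27+9.12 | X > 6.27) = P(X > 9.12).
P(X > 9.12) = e^(−2.1523) ≈ 0.116.

0.116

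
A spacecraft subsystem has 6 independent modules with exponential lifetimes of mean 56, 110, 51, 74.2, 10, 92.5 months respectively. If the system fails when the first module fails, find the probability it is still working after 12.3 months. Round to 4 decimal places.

0.1223

The first failure time is exponential with rate Σλ_i = 1/56 + 1/110 + 1/51 + 1/74.2 + 1/10 + 1/92.5 = 0.170844 per month.
P(min > 12.3) = e^(−0.170844·12.3) = e^(−2.1014) ≈ 0.1223.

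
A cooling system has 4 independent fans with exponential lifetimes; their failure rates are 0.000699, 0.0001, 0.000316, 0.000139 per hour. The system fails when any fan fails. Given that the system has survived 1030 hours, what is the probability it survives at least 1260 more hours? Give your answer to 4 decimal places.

0.2060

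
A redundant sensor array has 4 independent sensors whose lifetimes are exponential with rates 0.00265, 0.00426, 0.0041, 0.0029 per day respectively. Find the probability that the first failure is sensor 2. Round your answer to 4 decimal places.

0.3063

The time to first failure is exponential with rate Σλ = 0.00265 + 0.00426 + 0.0041 + 0.0029 = 0.01391.
P(sensor 2 first) = λ_2/Σλ = 0.00426/0.01391 ≈ 0.3063.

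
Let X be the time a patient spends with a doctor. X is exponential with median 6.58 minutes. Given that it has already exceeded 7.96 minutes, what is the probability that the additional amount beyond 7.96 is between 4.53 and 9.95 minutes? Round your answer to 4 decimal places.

For an exponential, median = ln(2)/λ, so λ = ln 2 / 6.58 = 0.105342 per minute.
Memoryless: the residual past 7.96 is again Exp(λ).
P(4.53 < residual < 9.95) = e^(−λ·4.53) − e^(−λ·9.95) = 0.62052 − 0.35059 ≈ 0.2699.

0.2699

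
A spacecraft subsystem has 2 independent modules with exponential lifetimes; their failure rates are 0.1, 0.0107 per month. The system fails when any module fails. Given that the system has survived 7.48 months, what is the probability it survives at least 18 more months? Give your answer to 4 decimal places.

Time to first failure ~ Exp(Σλ) with Σλ = 0.1107.
By memorylessness, P(T > 7.48+18 | T > 7.48) = P(T > 18) = e^(−0.1107·18) ≈ 0.1363.

0.1363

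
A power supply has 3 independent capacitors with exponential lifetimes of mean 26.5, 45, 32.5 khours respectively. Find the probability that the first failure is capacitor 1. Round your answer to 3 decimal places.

0.416

Rates: λ_i = 1/mean_i → 0.0377358, 0.0222222, 0.0307692; Σλ = 0.0907273.
P(capacitor 1 first) = λ_1/Σλ = 0.0377358/0.0907273 ≈ 0.416.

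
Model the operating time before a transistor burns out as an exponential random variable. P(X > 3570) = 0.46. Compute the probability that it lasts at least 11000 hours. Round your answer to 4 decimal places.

e^(−λ·3570) = 0.46 ⇒ λ = −ln(0.46)/3570 = 0.000217515.
P(X > 11000) = e^(−0.000217515·11000) = e^(−2.3927) ≈ 0.0914.

0.0914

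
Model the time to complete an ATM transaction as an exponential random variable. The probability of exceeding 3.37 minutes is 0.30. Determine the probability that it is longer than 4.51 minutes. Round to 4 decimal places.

e^(−λ·3.37) = 0.30 ⇒ λ = −ln(0.30)/3.37 = 0.357262.
P(X > 4.51) = e^(−0.357262·4.51) = e^(−1.6113) ≈ 0.1996.

0.1996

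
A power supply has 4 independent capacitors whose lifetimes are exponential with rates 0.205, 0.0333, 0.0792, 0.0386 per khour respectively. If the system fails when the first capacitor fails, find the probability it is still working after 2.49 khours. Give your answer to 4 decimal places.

The time to first failure is exponential with rate Σλ = 0.205 + 0.0333 + 0.0792 + 0.0386 = 0.3561.
P(min > 2.49) = e^(−0.3561·2.49) = e^(−0.88669) ≈ 0.4120.

0.4120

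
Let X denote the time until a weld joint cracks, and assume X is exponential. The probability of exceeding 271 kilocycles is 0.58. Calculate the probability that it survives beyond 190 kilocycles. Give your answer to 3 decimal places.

0.683

e^(−λ·271) = 0.58 ⇒ λ = −ln(0.58)/271 = 0.00201006.
P(X > 190) = e^(−0.00201006·190) = e^(−0.38191) ≈ 0.683.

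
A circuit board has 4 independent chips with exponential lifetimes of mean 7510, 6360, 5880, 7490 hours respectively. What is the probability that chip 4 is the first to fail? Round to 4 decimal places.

0.2248

Rates: λ_i = 1/mean_i → 0.000133156, 0.000157233, 0.000170068, 0.000133511; Σλ = 0.000593968.
P(chip 4 first) = λ_4/Σλ = 0.000133511/0.000593968 ≈ 0.2248.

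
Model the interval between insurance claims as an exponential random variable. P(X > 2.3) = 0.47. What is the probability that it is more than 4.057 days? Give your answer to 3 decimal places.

0.264

e^(−λ·2.3) = 0.47 ⇒ λ = −ln(0.47)/2.3 = 0.328271.
P(X > 4.057) = e^(−0.328271·4.057) = e^(−1.3318) ≈ 0.264.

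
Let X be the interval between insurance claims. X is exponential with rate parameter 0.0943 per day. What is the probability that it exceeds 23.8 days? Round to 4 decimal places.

0.1060

P(X > 23.8) = e^(−λ·23.8) = e^(−2.2443) ≈ 0.1060.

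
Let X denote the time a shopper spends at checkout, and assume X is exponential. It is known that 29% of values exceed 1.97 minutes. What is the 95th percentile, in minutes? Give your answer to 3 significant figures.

e^(−λ·1.97) = 0.29 ⇒ λ = −ln(0.29)/1.97 = 0.628363.
95th percentile: 1 − e^(−λt) = 0.95, t = −ln(0.05)/λ = 4.76752 minutes.

4.77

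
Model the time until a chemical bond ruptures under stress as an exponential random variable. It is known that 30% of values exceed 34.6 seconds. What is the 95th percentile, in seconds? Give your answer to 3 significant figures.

e^(−λ·34.6) = 0.30 ⇒ λ = −ln(0.30)/34.6 = 0.0347969.
95th percentile: 1 − e^(−λt) = 0.95, t = −ln(0.05)/λ = 86.0919 seconds.

86.1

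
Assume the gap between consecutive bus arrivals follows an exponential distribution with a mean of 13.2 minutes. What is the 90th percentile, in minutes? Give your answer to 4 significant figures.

30.39

The rate is λ = 1/13.2 = 0.0757576 per minute.
Set 1 − e^(−λt) = 0.9, so t = −ln(0.1)/λ = 2.3026/0.0757576 ≈ 30.3941 minutes.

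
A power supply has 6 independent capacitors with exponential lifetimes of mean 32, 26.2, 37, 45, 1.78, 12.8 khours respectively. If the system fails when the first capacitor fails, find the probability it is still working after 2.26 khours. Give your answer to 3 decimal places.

0.180

The first failure time is exponential with rate Σλ_i = 1/32 + 1/26.2 + 1/37 + 1/45 + 1/1.78 + 1/12.8 = 0.75859 per khour.
P(min > 2.26) = e^(−0.75859·2.26) = e^(−1.7144) ≈ 0.180.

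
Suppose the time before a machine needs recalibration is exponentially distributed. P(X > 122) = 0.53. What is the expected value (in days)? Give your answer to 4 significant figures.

192.2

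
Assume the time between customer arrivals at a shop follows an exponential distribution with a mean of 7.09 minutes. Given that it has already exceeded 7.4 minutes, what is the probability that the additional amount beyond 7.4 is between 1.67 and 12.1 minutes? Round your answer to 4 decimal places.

0.6087

The rate is λ = 1/7.09 = 0.141044 per minute.
Memoryless: the residual past 7.4 is again Exp(λ).
P(1.67 < residual < 12.1) = e^(−λ·1.67) − e^(−λ·12.1) = 0.79014 − 0.18148 ≈ 0.6087.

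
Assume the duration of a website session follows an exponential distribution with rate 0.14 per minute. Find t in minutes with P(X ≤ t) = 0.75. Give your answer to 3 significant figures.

9.90

Set 1 − e^(−λt) = 0.75, so t = −ln(0.25)/λ = 1.3863/0.14 ≈ 9.9021 minutes.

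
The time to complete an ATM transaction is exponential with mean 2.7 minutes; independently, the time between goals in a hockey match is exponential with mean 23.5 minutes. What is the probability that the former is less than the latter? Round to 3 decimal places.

0.897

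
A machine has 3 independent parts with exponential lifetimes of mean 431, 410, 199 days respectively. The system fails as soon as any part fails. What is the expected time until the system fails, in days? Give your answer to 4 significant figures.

The first failure time is exponential with rate Σλ_i = 1/431 + 1/410 + 1/199 = 0.00978434 per day.
E[min] = 1/Σλ = 1/0.00978434 = 102.204 days.

102.2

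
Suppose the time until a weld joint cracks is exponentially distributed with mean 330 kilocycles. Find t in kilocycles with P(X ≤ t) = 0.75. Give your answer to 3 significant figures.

The rate is λ = 1/330 = 0.0030303 per kilocycle.
Set 1 − e^(−λt) = 0.75, so t = −ln(0.25)/λ = 1.3863/0.0030303 ≈ 457.477 kilocycles.

457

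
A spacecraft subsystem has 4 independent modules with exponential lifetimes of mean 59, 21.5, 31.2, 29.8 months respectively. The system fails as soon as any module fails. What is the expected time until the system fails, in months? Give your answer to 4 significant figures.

The first failure time is exponential with rate Σλ_i = 1/59 + 1/21.5 + 1/31.2 + 1/29.8 = 0.129069 per month.
E[min] = 1/Σλ = 1/0.129069 = 7.74779 months.

7.748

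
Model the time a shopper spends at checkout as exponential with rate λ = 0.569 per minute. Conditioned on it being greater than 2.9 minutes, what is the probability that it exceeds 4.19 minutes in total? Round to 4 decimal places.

0.4800

P(X > s+t | X > s) = e^(−λ(s+t))/e^(−λs) = e^(−λt), independent of s = 2.9.
P(X > 1.29) = e^(−0.73401) ≈ 0.4800.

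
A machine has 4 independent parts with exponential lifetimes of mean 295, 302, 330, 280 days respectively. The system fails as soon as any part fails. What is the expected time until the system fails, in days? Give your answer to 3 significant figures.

75.2

The first failure time is exponential with rate Σλ_i = 1/295 + 1/302 + 1/330 + 1/280 = 0.0133028 per day.
E[min] = 1/Σλ = 1/0.0133028 = 75.172 days.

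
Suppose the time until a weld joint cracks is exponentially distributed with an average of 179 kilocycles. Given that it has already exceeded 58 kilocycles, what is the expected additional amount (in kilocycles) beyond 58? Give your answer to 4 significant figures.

179.0

The rate is λ = 1/179 = 0.00558659 per kilocycle.
By memorylessness, the remaining amount past any threshold is again Exp(λ) with mean 1/λ = 179 kilocycles.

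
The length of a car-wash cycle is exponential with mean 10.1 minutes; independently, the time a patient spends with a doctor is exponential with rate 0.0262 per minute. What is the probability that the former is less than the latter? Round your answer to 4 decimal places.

0.7908

λ_1 = 1/10.1 = 0.0990099, λ_2 = 0.0262.
For independent exponentials, P(the former < the latter) = λ_1/(λ_1+λ_2) = 0.0990099/0.12521 ≈ 0.7908.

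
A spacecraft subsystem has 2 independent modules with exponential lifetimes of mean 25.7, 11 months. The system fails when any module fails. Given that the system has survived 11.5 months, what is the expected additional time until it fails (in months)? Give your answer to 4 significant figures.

First-failure rate Σλ = 1/25.7 + 1/11 = 0.12982.
By memorylessness the expected residual is 1/Σλ = 7.703 months, regardless of the 11.5 already elapsed.

7.703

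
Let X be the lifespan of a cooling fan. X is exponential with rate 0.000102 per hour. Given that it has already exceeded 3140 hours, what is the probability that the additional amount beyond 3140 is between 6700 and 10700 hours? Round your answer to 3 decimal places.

Memoryless: the residual past 3140 is again Exp(λ).
P(6700 < residual < 10700) = e^(−λ·6700) − e^(−λ·10700) = 0.50490 − 0.33575 ≈ 0.169.

0.169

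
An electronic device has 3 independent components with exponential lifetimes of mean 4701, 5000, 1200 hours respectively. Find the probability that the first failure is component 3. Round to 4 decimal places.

Rates: λ_i = 1/mean_i → 0.000212721, 0.0002, 0.000833333; Σλ = 0.00124605.
P(component 3 first) = λ_3/Σλ = 0.000833333/0.00124605 ≈ 0.6688.

0.6688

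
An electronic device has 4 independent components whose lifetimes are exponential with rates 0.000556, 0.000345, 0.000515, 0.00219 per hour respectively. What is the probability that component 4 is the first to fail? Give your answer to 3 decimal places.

0.607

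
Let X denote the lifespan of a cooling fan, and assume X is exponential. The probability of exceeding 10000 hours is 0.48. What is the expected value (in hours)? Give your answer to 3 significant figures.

e^(−λ·10000) = 0.48 ⇒ λ = −ln(0.48)/10000 = 0.0000733969.
Mean = 1/λ = 13624.6 hours.

13600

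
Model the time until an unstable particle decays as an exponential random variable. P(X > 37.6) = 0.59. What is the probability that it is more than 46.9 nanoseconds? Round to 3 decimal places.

0.518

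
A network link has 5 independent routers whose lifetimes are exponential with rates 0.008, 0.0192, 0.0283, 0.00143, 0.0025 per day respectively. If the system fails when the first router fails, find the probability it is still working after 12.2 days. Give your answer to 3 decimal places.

0.484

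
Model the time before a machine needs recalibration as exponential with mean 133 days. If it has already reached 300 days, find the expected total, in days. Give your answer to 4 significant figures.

433.0

The rate is λ = 1/133 = 0.0075188 per day.
By memorylessness, E[X | X > 300] = 300 + 1/λ = 300 + 133 = 433 days.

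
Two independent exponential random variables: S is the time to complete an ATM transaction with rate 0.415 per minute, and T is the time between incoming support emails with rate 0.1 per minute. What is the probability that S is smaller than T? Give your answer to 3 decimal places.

λ_1 = 0.415, λ_2 = 0.1.
For independent exponentials, P(S < T) = λ_1/(λ_1+λ_2) = 0.415/0.515 ≈ 0.806.

0.806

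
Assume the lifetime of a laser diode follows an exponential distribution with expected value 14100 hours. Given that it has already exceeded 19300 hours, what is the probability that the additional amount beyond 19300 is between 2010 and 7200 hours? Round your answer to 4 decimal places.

The rate is λ = 1/14100 = 0.000070922 per hour.
Memoryless: the residual past 19300 is again Exp(λ).
P(2010 < residual < 7200) = e^(−λ·2010) − e^(−λ·7200) = 0.86714 − 0.60011 ≈ 0.2670.

0.2670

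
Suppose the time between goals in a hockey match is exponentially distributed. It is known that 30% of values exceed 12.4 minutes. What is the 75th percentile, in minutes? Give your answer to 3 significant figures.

14.3

e^(−λ·12.4) = 0.30 ⇒ λ = −ln(0.30)/12.4 = 0.0970946.
75th percentile: 1 − e^(−λt) = 0.75, t = −ln(0.25)/λ = 14.2778 minutes.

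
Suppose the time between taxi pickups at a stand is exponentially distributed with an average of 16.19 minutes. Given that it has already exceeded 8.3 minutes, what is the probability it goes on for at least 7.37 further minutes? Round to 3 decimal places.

0.634

The rate is λ = 1/16.19 = 0.0617665 per minute.
The exponential is memoryless, so the remaining time is again Exp(λ): the condition X > 8.3 is irrelevant.
P(X > 7.37) = e^(−0.45522) ≈ 0.634.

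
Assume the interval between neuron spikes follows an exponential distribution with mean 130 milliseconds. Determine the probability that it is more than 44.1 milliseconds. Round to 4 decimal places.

0.7123

The rate is λ = 1/130 = 0.00769231 per millisecond.
P(X > 44.1) = e^(−λ·44.1) = e^(−0.33923) ≈ 0.7123.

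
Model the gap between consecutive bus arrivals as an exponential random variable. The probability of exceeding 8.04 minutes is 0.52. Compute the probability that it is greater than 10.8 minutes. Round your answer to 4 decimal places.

0.4154

e^(−λ·8.04) = 0.52 ⇒ λ = −ln(0.52)/8.04 = 0.0813341.
P(X > 10.8) = e^(−0.0813341·10.8) = e^(−0.87841) ≈ 0.4154.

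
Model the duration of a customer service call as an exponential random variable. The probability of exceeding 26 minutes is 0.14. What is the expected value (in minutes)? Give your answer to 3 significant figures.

13.2

e^(−λ·26) = 0.14 ⇒ λ = −ln(0.14)/26 = 0.0756197.
Mean = 1/λ = 13.2241 minutes.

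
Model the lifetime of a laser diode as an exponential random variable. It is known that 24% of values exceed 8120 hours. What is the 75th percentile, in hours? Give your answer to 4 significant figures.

e^(−λ·8120) = 0.24 ⇒ λ = −ln(0.24)/8120 = 0.000175753.
75th percentile: 1 − e^(−λt) = 0.75, t = −ln(0.25)/λ = 7887.73 hours.

7888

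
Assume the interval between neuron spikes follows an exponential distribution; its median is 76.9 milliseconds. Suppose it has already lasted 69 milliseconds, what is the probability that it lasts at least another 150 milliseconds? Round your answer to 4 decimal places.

0.2587

For an exponential, median = ln(2)/λ, so λ = ln 2 / 76.9 = 0.00901362 per millisecond.
By the memoryless property, P(X > 69+150 | X > 69) = P(X > 150).
P(X > 150) = e^(−1.352) ≈ 0.2587.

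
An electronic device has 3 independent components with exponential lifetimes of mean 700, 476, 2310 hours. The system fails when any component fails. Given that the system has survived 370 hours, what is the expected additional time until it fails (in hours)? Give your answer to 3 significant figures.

First-failure rate Σλ = 1/700 + 1/476 + 1/2310 = 0.00396231.
By memorylessness the expected residual is 1/Σλ = 252.378 hours, regardless of the 370 already elapsed.

252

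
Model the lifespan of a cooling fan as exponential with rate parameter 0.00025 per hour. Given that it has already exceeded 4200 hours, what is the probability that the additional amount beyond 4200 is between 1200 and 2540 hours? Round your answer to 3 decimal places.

0.211

Memoryless: the residual past 4200 is again Exp(λ).
P(1200 < residual < 2540) = e^(−λ·1200) − e^(−λ·2540) = 0.74082 − 0.52994 ≈ 0.211.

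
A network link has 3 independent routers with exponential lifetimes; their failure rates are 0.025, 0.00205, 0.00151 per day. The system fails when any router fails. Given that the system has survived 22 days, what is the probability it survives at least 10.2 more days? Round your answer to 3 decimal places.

Time to first failure ~ Exp(Σλ) with Σλ = 0.02856.
By memorylessness, P(T > 22+10.2 | T > 22) = P(T > 10.2) = e^(−0.02856·10.2) ≈ 0.747.

0.747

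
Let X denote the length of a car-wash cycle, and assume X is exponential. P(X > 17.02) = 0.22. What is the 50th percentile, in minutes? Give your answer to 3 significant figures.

7.79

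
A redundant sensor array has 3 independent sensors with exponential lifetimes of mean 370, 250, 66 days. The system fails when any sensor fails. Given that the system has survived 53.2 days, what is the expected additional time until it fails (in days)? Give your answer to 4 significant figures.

First-failure rate Σλ = 1/370 + 1/250 + 1/66 = 0.0218542.
By memorylessness the expected residual is 1/Σλ = 45.7578 days, regardless of the 53.2 already elapsed.

45.76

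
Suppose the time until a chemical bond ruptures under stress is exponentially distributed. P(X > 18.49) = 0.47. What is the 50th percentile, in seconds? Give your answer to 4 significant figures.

16.97

e^(−λ·18.49) = 0.47 ⇒ λ = −ln(0.47)/18.49 = 0.0408341.
50th percentile: 1 − e^(−λt) = 0.5, t = −ln(0.5)/λ = 16.9747 seconds.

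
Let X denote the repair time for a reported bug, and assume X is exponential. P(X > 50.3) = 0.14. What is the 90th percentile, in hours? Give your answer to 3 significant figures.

58.9

e^(−λ·50.3) = 0.14 ⇒ λ = −ln(0.14)/50.3 = 0.0390877.
90th percentile: 1 − e^(−λt) = 0.9, t = −ln(0.1)/λ = 58.9081 hours.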